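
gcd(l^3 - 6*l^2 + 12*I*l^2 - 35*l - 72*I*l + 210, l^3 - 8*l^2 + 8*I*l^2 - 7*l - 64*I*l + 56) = l + 7*I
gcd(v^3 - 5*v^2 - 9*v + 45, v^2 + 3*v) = v + 3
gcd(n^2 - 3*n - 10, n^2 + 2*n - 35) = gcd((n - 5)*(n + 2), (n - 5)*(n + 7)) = n - 5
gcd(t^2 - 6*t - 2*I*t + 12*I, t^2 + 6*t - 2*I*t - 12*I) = t - 2*I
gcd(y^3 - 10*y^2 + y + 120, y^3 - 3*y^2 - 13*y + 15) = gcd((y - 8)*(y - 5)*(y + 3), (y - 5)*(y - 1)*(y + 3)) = y^2 - 2*y - 15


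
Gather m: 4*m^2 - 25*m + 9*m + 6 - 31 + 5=4*m^2 - 16*m - 20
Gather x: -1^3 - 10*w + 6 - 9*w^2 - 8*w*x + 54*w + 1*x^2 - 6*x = -9*w^2 + 44*w + x^2 + x*(-8*w - 6) + 5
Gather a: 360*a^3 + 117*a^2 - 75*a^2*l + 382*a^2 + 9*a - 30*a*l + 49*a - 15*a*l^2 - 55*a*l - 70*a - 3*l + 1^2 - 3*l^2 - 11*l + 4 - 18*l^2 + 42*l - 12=360*a^3 + a^2*(499 - 75*l) + a*(-15*l^2 - 85*l - 12) - 21*l^2 + 28*l - 7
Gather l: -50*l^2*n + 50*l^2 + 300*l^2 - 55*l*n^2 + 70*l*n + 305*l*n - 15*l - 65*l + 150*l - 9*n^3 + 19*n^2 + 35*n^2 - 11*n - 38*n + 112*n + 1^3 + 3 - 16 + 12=l^2*(350 - 50*n) + l*(-55*n^2 + 375*n + 70) - 9*n^3 + 54*n^2 + 63*n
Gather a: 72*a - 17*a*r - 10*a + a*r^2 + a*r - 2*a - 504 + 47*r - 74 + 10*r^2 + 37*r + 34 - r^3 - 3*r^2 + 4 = a*(r^2 - 16*r + 60) - r^3 + 7*r^2 + 84*r - 540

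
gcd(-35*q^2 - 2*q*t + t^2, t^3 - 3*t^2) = 1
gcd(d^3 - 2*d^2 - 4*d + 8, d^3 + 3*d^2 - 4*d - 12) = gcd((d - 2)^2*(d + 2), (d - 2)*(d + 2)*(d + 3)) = d^2 - 4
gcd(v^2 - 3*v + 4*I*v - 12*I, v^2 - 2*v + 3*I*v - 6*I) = 1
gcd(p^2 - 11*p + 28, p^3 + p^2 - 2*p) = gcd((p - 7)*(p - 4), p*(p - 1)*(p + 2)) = 1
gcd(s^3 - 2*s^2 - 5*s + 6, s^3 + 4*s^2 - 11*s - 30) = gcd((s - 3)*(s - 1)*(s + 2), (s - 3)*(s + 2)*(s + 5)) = s^2 - s - 6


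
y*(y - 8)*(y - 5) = y^3 - 13*y^2 + 40*y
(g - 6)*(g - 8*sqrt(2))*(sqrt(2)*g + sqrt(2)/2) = sqrt(2)*g^3 - 16*g^2 - 11*sqrt(2)*g^2/2 - 3*sqrt(2)*g + 88*g + 48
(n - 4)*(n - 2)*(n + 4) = n^3 - 2*n^2 - 16*n + 32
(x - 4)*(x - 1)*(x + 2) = x^3 - 3*x^2 - 6*x + 8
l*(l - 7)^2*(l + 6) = l^4 - 8*l^3 - 35*l^2 + 294*l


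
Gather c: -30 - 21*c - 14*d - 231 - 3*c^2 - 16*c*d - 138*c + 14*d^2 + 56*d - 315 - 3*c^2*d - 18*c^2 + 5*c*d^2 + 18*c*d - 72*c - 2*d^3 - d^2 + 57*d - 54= c^2*(-3*d - 21) + c*(5*d^2 + 2*d - 231) - 2*d^3 + 13*d^2 + 99*d - 630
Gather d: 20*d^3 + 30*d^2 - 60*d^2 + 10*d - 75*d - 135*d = 20*d^3 - 30*d^2 - 200*d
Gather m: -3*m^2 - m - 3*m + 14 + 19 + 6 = -3*m^2 - 4*m + 39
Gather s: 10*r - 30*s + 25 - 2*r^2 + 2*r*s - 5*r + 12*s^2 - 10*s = -2*r^2 + 5*r + 12*s^2 + s*(2*r - 40) + 25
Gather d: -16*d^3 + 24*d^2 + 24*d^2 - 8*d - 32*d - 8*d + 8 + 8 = -16*d^3 + 48*d^2 - 48*d + 16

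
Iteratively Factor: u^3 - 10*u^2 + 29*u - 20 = (u - 1)*(u^2 - 9*u + 20) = (u - 4)*(u - 1)*(u - 5)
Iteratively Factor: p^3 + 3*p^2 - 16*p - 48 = (p - 4)*(p^2 + 7*p + 12) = (p - 4)*(p + 4)*(p + 3)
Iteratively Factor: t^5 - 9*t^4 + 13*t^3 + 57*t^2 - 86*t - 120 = (t + 1)*(t^4 - 10*t^3 + 23*t^2 + 34*t - 120) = (t + 1)*(t + 2)*(t^3 - 12*t^2 + 47*t - 60) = (t - 4)*(t + 1)*(t + 2)*(t^2 - 8*t + 15) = (t - 4)*(t - 3)*(t + 1)*(t + 2)*(t - 5)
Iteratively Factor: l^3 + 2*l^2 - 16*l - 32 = (l - 4)*(l^2 + 6*l + 8) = (l - 4)*(l + 4)*(l + 2)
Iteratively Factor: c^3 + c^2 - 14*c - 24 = (c + 2)*(c^2 - c - 12) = (c - 4)*(c + 2)*(c + 3)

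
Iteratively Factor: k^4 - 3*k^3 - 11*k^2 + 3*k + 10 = (k - 1)*(k^3 - 2*k^2 - 13*k - 10) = (k - 1)*(k + 2)*(k^2 - 4*k - 5) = (k - 5)*(k - 1)*(k + 2)*(k + 1)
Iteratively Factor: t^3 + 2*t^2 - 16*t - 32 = (t + 2)*(t^2 - 16) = (t + 2)*(t + 4)*(t - 4)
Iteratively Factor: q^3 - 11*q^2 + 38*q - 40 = (q - 2)*(q^2 - 9*q + 20) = (q - 4)*(q - 2)*(q - 5)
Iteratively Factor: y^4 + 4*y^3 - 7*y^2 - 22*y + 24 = (y + 4)*(y^3 - 7*y + 6) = (y - 1)*(y + 4)*(y^2 + y - 6) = (y - 2)*(y - 1)*(y + 4)*(y + 3)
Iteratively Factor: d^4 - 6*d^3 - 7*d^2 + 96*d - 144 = (d - 4)*(d^3 - 2*d^2 - 15*d + 36) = (d - 4)*(d + 4)*(d^2 - 6*d + 9) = (d - 4)*(d - 3)*(d + 4)*(d - 3)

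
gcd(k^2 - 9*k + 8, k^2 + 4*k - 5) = k - 1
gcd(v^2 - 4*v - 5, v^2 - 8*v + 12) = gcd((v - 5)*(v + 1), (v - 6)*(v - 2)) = 1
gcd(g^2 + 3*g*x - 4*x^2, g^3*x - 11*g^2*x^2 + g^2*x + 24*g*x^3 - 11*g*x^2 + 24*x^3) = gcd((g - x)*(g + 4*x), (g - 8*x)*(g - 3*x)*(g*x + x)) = 1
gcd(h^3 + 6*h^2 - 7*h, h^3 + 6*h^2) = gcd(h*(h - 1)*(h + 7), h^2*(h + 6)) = h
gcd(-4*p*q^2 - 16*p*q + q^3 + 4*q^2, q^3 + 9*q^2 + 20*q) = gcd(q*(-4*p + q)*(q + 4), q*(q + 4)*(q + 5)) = q^2 + 4*q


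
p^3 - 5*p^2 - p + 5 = (p - 5)*(p - 1)*(p + 1)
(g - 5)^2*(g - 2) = g^3 - 12*g^2 + 45*g - 50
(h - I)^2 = h^2 - 2*I*h - 1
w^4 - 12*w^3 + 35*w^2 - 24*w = w*(w - 8)*(w - 3)*(w - 1)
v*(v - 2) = v^2 - 2*v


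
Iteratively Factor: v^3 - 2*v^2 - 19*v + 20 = (v - 5)*(v^2 + 3*v - 4) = (v - 5)*(v - 1)*(v + 4)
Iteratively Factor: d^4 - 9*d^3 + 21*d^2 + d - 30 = (d - 3)*(d^3 - 6*d^2 + 3*d + 10) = (d - 3)*(d + 1)*(d^2 - 7*d + 10) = (d - 3)*(d - 2)*(d + 1)*(d - 5)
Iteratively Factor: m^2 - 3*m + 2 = (m - 1)*(m - 2)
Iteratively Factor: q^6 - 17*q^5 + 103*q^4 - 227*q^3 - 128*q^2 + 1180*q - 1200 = (q - 5)*(q^5 - 12*q^4 + 43*q^3 - 12*q^2 - 188*q + 240) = (q - 5)*(q - 2)*(q^4 - 10*q^3 + 23*q^2 + 34*q - 120) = (q - 5)*(q - 4)*(q - 2)*(q^3 - 6*q^2 - q + 30) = (q - 5)*(q - 4)*(q - 3)*(q - 2)*(q^2 - 3*q - 10) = (q - 5)*(q - 4)*(q - 3)*(q - 2)*(q + 2)*(q - 5)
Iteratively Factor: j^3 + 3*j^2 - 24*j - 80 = (j + 4)*(j^2 - j - 20) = (j + 4)^2*(j - 5)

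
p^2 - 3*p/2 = p*(p - 3/2)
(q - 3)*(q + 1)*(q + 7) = q^3 + 5*q^2 - 17*q - 21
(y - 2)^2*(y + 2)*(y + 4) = y^4 + 2*y^3 - 12*y^2 - 8*y + 32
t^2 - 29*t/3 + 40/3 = (t - 8)*(t - 5/3)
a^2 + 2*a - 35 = (a - 5)*(a + 7)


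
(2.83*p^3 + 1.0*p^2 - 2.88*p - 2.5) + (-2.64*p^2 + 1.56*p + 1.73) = 2.83*p^3 - 1.64*p^2 - 1.32*p - 0.77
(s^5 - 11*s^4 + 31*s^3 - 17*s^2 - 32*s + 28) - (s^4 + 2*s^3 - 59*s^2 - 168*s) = s^5 - 12*s^4 + 29*s^3 + 42*s^2 + 136*s + 28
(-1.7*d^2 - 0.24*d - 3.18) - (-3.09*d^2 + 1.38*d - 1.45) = 1.39*d^2 - 1.62*d - 1.73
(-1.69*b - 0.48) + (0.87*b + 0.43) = -0.82*b - 0.05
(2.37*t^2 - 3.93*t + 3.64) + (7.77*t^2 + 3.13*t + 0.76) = 10.14*t^2 - 0.8*t + 4.4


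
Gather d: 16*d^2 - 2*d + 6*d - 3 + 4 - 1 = 16*d^2 + 4*d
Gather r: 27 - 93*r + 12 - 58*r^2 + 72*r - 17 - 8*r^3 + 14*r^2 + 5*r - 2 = -8*r^3 - 44*r^2 - 16*r + 20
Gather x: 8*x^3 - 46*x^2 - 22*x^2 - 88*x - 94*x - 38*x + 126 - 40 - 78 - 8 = 8*x^3 - 68*x^2 - 220*x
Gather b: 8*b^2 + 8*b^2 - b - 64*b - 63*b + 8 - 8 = 16*b^2 - 128*b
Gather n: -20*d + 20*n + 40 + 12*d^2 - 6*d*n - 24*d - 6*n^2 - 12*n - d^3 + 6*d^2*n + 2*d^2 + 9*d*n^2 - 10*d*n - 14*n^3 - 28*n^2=-d^3 + 14*d^2 - 44*d - 14*n^3 + n^2*(9*d - 34) + n*(6*d^2 - 16*d + 8) + 40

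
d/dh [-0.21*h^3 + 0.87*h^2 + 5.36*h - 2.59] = -0.63*h^2 + 1.74*h + 5.36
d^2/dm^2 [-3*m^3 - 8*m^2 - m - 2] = -18*m - 16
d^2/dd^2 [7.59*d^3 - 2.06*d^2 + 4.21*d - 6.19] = 45.54*d - 4.12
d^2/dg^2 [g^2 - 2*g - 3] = 2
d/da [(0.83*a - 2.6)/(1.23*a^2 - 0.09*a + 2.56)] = (-1.0209*a^2 + 6.396*a + 1.8908)/(1.5129*a^4 - 0.2214*a^3 + 6.3057*a^2 - 0.4608*a + 6.5536)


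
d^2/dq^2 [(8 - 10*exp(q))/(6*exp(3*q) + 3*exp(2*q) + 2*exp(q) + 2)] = (-1440*exp(6*q) + 2052*exp(5*q) + 1974*exp(4*q) + 2100*exp(3*q) - 360*exp(2*q) - 120*exp(q) - 72)*exp(q)/(216*exp(9*q) + 324*exp(8*q) + 378*exp(7*q) + 459*exp(6*q) + 342*exp(5*q) + 234*exp(4*q) + 152*exp(3*q) + 60*exp(2*q) + 24*exp(q) + 8)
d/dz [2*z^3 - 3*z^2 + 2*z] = 6*z^2 - 6*z + 2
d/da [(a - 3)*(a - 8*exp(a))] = a - (a - 3)*(8*exp(a) - 1) - 8*exp(a)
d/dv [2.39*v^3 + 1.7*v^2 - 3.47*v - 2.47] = 7.17*v^2 + 3.4*v - 3.47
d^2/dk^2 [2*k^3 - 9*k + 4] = 12*k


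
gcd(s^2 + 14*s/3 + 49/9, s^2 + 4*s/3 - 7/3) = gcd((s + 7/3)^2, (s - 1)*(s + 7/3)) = s + 7/3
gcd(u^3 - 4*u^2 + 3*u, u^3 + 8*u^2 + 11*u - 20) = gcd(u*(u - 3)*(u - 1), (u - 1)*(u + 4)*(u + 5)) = u - 1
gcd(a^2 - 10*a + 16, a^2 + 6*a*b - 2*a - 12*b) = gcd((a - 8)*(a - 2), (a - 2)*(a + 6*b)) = a - 2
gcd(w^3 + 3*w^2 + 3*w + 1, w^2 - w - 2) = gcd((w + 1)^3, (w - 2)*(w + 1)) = w + 1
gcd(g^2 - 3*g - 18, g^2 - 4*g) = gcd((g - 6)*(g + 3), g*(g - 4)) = 1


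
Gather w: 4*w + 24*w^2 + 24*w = 24*w^2 + 28*w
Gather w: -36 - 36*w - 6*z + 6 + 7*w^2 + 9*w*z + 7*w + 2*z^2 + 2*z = 7*w^2 + w*(9*z - 29) + 2*z^2 - 4*z - 30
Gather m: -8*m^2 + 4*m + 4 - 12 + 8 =-8*m^2 + 4*m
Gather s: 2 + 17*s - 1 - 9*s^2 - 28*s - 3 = -9*s^2 - 11*s - 2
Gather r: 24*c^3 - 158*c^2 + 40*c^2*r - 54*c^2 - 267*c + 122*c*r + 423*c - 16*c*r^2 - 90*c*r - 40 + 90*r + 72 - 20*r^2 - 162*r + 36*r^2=24*c^3 - 212*c^2 + 156*c + r^2*(16 - 16*c) + r*(40*c^2 + 32*c - 72) + 32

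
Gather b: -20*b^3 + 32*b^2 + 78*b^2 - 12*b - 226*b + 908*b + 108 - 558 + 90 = -20*b^3 + 110*b^2 + 670*b - 360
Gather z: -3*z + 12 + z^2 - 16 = z^2 - 3*z - 4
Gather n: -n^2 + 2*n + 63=-n^2 + 2*n + 63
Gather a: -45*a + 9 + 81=90 - 45*a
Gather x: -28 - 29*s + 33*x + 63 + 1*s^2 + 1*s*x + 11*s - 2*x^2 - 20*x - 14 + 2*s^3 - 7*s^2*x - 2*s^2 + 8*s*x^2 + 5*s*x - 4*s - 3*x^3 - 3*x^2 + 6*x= 2*s^3 - s^2 - 22*s - 3*x^3 + x^2*(8*s - 5) + x*(-7*s^2 + 6*s + 19) + 21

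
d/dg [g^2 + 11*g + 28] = 2*g + 11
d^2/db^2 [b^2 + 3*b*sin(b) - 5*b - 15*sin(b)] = -3*b*sin(b) + 15*sin(b) + 6*cos(b) + 2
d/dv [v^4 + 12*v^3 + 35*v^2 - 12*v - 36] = 4*v^3 + 36*v^2 + 70*v - 12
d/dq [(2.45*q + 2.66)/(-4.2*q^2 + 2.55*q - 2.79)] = (10.29*q^2 + 22.344*q - 13.6185)/(17.64*q^4 - 21.42*q^3 + 29.9385*q^2 - 14.229*q + 7.7841)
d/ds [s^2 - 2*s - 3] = 2*s - 2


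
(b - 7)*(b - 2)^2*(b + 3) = b^4 - 8*b^3 - b^2 + 68*b - 84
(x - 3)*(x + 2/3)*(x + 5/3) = x^3 - 2*x^2/3 - 53*x/9 - 10/3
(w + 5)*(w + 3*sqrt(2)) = w^2 + 3*sqrt(2)*w + 5*w + 15*sqrt(2)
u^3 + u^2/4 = u^2*(u + 1/4)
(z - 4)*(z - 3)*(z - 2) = z^3 - 9*z^2 + 26*z - 24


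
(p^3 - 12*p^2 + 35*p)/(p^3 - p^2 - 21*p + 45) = p*(p^2 - 12*p + 35)/(p^3 - p^2 - 21*p + 45)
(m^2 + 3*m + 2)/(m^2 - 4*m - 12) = (m + 1)/(m - 6)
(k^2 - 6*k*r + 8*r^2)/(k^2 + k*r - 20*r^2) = (k - 2*r)/(k + 5*r)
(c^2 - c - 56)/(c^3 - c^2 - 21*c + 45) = (c^2 - c - 56)/(c^3 - c^2 - 21*c + 45)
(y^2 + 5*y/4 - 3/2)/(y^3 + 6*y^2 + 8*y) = (y - 3/4)/(y*(y + 4))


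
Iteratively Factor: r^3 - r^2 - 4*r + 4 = (r - 2)*(r^2 + r - 2) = (r - 2)*(r - 1)*(r + 2)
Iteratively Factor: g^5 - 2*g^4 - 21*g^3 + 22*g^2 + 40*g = (g + 4)*(g^4 - 6*g^3 + 3*g^2 + 10*g) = (g + 1)*(g + 4)*(g^3 - 7*g^2 + 10*g) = (g - 2)*(g + 1)*(g + 4)*(g^2 - 5*g) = (g - 5)*(g - 2)*(g + 1)*(g + 4)*(g)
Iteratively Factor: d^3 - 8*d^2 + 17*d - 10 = (d - 1)*(d^2 - 7*d + 10) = (d - 2)*(d - 1)*(d - 5)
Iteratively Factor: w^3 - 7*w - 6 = (w + 1)*(w^2 - w - 6) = (w - 3)*(w + 1)*(w + 2)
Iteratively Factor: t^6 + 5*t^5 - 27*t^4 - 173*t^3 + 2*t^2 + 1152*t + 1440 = (t - 3)*(t^5 + 8*t^4 - 3*t^3 - 182*t^2 - 544*t - 480) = (t - 3)*(t + 4)*(t^4 + 4*t^3 - 19*t^2 - 106*t - 120) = (t - 3)*(t + 4)^2*(t^3 - 19*t - 30) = (t - 5)*(t - 3)*(t + 4)^2*(t^2 + 5*t + 6) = (t - 5)*(t - 3)*(t + 2)*(t + 4)^2*(t + 3)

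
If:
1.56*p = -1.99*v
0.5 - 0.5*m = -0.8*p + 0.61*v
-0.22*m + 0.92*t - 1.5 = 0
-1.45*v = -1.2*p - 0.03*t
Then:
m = 0.94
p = -0.02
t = 1.86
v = 0.02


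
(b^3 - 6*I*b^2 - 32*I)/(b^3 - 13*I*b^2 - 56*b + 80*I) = (b + 2*I)/(b - 5*I)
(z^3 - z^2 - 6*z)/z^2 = z - 1 - 6/z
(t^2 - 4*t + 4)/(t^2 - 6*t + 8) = (t - 2)/(t - 4)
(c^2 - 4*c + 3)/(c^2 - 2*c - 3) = (c - 1)/(c + 1)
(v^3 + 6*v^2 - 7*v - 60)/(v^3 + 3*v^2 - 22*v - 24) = (v^3 + 6*v^2 - 7*v - 60)/(v^3 + 3*v^2 - 22*v - 24)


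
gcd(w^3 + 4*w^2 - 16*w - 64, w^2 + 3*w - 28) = w - 4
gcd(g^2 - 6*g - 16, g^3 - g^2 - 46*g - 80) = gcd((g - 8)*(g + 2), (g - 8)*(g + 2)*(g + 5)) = g^2 - 6*g - 16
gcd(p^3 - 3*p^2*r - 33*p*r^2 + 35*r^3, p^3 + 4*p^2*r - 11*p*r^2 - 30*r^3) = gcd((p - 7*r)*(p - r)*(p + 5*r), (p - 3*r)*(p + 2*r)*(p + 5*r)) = p + 5*r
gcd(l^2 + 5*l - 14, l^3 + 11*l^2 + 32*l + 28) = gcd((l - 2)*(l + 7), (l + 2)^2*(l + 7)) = l + 7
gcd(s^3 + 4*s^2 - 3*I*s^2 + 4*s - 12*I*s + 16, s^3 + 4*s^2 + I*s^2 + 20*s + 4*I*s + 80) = s^2 + s*(4 - 4*I) - 16*I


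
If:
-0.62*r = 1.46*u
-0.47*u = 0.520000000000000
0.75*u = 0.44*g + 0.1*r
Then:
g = -2.48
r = 2.61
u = -1.11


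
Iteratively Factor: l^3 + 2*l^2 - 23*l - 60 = (l - 5)*(l^2 + 7*l + 12) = (l - 5)*(l + 4)*(l + 3)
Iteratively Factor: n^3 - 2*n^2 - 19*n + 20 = (n + 4)*(n^2 - 6*n + 5) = (n - 5)*(n + 4)*(n - 1)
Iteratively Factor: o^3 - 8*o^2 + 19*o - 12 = (o - 3)*(o^2 - 5*o + 4) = (o - 3)*(o - 1)*(o - 4)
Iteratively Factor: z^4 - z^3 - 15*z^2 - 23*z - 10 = (z - 5)*(z^3 + 4*z^2 + 5*z + 2) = (z - 5)*(z + 1)*(z^2 + 3*z + 2) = (z - 5)*(z + 1)*(z + 2)*(z + 1)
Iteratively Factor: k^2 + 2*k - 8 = (k + 4)*(k - 2)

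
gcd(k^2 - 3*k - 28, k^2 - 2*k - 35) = k - 7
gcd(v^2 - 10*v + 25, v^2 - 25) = v - 5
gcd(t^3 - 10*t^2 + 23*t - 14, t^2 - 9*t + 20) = 1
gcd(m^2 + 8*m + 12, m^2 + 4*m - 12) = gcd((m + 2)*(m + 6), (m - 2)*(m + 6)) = m + 6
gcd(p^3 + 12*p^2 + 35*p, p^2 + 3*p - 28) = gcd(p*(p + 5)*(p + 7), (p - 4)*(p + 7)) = p + 7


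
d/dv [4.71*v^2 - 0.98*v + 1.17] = 9.42*v - 0.98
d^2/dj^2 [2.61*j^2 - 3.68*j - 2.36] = 5.22000000000000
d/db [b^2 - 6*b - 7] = 2*b - 6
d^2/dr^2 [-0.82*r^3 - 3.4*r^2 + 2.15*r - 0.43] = -4.92*r - 6.8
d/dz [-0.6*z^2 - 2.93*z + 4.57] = -1.2*z - 2.93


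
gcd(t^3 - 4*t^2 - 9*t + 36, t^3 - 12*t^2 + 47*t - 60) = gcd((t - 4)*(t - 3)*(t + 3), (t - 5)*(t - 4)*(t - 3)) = t^2 - 7*t + 12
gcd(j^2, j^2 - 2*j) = j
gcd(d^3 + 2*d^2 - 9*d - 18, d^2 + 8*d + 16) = 1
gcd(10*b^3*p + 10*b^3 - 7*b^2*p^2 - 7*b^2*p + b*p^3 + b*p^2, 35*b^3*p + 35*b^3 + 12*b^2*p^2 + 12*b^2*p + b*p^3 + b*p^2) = b*p + b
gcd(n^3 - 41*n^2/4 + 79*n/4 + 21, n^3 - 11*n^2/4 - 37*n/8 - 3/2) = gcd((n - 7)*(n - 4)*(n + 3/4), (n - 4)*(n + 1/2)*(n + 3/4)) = n^2 - 13*n/4 - 3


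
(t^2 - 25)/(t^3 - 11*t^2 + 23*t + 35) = (t + 5)/(t^2 - 6*t - 7)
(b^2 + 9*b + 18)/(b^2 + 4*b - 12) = (b + 3)/(b - 2)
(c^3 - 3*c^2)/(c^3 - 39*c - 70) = c^2*(3 - c)/(-c^3 + 39*c + 70)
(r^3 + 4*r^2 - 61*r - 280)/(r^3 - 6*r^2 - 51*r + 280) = (r + 5)/(r - 5)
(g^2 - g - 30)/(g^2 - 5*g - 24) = (-g^2 + g + 30)/(-g^2 + 5*g + 24)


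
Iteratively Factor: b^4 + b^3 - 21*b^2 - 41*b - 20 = (b + 1)*(b^3 - 21*b - 20) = (b + 1)^2*(b^2 - b - 20) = (b - 5)*(b + 1)^2*(b + 4)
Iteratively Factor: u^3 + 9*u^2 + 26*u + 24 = (u + 2)*(u^2 + 7*u + 12) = (u + 2)*(u + 4)*(u + 3)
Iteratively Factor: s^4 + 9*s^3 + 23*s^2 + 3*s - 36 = (s + 4)*(s^3 + 5*s^2 + 3*s - 9) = (s - 1)*(s + 4)*(s^2 + 6*s + 9) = (s - 1)*(s + 3)*(s + 4)*(s + 3)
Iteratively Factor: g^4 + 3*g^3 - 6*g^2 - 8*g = (g + 4)*(g^3 - g^2 - 2*g) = g*(g + 4)*(g^2 - g - 2) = g*(g + 1)*(g + 4)*(g - 2)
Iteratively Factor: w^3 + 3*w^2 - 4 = (w - 1)*(w^2 + 4*w + 4) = (w - 1)*(w + 2)*(w + 2)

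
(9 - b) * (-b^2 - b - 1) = b^3 - 8*b^2 - 8*b - 9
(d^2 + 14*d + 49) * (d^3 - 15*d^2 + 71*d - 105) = d^5 - d^4 - 90*d^3 + 154*d^2 + 2009*d - 5145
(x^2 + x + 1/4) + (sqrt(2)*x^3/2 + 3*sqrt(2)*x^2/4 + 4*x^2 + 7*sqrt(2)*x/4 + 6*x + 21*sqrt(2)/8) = sqrt(2)*x^3/2 + 3*sqrt(2)*x^2/4 + 5*x^2 + 7*sqrt(2)*x/4 + 7*x + 1/4 + 21*sqrt(2)/8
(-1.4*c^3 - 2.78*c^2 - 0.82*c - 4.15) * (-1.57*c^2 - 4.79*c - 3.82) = 2.198*c^5 + 11.0706*c^4 + 19.9516*c^3 + 21.0629*c^2 + 23.0109*c + 15.853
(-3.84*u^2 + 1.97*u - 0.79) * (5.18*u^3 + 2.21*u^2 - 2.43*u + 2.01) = -19.8912*u^5 + 1.7182*u^4 + 9.5927*u^3 - 14.2514*u^2 + 5.8794*u - 1.5879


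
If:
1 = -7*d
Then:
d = -1/7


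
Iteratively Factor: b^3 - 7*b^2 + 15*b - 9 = (b - 3)*(b^2 - 4*b + 3) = (b - 3)^2*(b - 1)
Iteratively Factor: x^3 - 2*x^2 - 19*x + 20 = (x - 1)*(x^2 - x - 20) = (x - 5)*(x - 1)*(x + 4)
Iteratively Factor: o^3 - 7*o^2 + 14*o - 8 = (o - 1)*(o^2 - 6*o + 8) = (o - 4)*(o - 1)*(o - 2)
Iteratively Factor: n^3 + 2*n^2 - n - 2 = (n + 2)*(n^2 - 1) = (n + 1)*(n + 2)*(n - 1)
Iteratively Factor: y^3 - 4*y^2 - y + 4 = (y - 1)*(y^2 - 3*y - 4) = (y - 4)*(y - 1)*(y + 1)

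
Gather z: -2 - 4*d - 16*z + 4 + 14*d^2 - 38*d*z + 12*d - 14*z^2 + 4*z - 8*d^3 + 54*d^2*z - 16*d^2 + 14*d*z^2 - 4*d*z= -8*d^3 - 2*d^2 + 8*d + z^2*(14*d - 14) + z*(54*d^2 - 42*d - 12) + 2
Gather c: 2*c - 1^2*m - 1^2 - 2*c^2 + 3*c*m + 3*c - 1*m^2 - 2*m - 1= -2*c^2 + c*(3*m + 5) - m^2 - 3*m - 2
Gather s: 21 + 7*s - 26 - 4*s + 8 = 3*s + 3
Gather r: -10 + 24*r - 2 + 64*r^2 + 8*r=64*r^2 + 32*r - 12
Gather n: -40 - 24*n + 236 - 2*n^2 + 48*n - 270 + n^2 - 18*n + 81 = -n^2 + 6*n + 7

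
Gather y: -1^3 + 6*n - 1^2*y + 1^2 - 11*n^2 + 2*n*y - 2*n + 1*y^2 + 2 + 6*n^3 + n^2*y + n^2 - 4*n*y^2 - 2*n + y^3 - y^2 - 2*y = 6*n^3 - 10*n^2 - 4*n*y^2 + 2*n + y^3 + y*(n^2 + 2*n - 3) + 2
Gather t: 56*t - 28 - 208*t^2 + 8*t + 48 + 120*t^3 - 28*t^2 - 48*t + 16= 120*t^3 - 236*t^2 + 16*t + 36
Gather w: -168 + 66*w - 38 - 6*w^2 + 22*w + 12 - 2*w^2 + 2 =-8*w^2 + 88*w - 192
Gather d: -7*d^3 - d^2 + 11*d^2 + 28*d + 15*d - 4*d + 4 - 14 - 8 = -7*d^3 + 10*d^2 + 39*d - 18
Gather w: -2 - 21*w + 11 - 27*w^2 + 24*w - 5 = -27*w^2 + 3*w + 4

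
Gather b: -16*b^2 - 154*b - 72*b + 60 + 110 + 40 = -16*b^2 - 226*b + 210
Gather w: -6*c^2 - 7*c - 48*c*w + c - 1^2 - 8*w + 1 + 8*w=-6*c^2 - 48*c*w - 6*c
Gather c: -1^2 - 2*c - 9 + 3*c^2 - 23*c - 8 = 3*c^2 - 25*c - 18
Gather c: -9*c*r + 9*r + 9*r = -9*c*r + 18*r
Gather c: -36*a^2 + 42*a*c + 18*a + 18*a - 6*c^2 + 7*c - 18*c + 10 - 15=-36*a^2 + 36*a - 6*c^2 + c*(42*a - 11) - 5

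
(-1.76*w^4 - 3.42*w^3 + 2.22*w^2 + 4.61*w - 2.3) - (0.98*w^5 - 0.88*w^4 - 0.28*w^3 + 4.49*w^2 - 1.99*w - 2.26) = -0.98*w^5 - 0.88*w^4 - 3.14*w^3 - 2.27*w^2 + 6.6*w - 0.04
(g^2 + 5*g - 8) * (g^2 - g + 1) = g^4 + 4*g^3 - 12*g^2 + 13*g - 8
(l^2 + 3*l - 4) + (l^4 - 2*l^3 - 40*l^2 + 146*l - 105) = l^4 - 2*l^3 - 39*l^2 + 149*l - 109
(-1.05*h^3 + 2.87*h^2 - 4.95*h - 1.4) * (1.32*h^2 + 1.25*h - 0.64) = -1.386*h^5 + 2.4759*h^4 - 2.2745*h^3 - 9.8723*h^2 + 1.418*h + 0.896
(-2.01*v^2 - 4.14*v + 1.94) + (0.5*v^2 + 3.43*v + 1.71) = -1.51*v^2 - 0.71*v + 3.65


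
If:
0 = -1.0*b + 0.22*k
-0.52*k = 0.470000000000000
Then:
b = -0.20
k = -0.90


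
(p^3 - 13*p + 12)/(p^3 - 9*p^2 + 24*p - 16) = (p^2 + p - 12)/(p^2 - 8*p + 16)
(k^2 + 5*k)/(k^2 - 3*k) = (k + 5)/(k - 3)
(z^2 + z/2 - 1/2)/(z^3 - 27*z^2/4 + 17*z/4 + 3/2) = 2*(2*z^2 + z - 1)/(4*z^3 - 27*z^2 + 17*z + 6)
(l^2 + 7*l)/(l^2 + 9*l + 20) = l*(l + 7)/(l^2 + 9*l + 20)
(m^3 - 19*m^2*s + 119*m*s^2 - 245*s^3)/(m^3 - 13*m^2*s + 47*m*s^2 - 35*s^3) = (-m + 7*s)/(-m + s)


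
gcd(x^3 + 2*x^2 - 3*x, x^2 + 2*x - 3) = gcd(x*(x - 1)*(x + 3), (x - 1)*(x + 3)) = x^2 + 2*x - 3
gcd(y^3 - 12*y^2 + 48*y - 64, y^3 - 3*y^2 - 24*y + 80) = y^2 - 8*y + 16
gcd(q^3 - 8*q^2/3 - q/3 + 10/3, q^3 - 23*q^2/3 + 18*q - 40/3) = q^2 - 11*q/3 + 10/3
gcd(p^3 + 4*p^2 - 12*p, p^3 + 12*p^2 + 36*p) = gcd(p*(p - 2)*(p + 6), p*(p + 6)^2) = p^2 + 6*p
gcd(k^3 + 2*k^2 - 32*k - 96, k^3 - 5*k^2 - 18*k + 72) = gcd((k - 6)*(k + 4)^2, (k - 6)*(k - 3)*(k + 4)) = k^2 - 2*k - 24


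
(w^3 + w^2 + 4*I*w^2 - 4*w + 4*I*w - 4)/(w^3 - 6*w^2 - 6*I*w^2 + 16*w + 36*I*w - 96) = (w^2 + w*(1 + 2*I) + 2*I)/(w^2 + w*(-6 - 8*I) + 48*I)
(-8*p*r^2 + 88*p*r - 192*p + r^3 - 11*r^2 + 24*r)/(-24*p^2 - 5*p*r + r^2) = (r^2 - 11*r + 24)/(3*p + r)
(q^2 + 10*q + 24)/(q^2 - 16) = (q + 6)/(q - 4)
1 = 1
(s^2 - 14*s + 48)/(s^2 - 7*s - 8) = (s - 6)/(s + 1)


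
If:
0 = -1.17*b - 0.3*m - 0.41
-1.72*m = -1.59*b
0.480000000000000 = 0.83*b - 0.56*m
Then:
No Solution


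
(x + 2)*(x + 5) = x^2 + 7*x + 10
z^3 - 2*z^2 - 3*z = z*(z - 3)*(z + 1)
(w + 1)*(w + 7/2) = w^2 + 9*w/2 + 7/2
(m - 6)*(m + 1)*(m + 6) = m^3 + m^2 - 36*m - 36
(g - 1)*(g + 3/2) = g^2 + g/2 - 3/2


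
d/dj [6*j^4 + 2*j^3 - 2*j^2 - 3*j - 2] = 24*j^3 + 6*j^2 - 4*j - 3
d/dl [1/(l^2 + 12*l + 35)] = 2*(-l - 6)/(l^2 + 12*l + 35)^2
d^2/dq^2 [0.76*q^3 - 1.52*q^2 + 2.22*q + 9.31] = 4.56*q - 3.04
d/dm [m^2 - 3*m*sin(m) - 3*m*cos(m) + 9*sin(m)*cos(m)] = -3*sqrt(2)*m*cos(m + pi/4) + 2*m - 3*sqrt(2)*sin(m + pi/4) + 9*cos(2*m)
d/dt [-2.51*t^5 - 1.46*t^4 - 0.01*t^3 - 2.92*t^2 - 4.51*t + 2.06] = -12.55*t^4 - 5.84*t^3 - 0.03*t^2 - 5.84*t - 4.51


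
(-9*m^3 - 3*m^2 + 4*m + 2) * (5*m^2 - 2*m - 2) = -45*m^5 + 3*m^4 + 44*m^3 + 8*m^2 - 12*m - 4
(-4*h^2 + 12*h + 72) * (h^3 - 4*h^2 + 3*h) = -4*h^5 + 28*h^4 + 12*h^3 - 252*h^2 + 216*h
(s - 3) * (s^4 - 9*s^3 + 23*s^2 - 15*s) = s^5 - 12*s^4 + 50*s^3 - 84*s^2 + 45*s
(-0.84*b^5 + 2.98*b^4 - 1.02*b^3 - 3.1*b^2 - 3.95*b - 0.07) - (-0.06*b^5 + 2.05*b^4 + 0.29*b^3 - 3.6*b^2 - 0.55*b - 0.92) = -0.78*b^5 + 0.93*b^4 - 1.31*b^3 + 0.5*b^2 - 3.4*b + 0.85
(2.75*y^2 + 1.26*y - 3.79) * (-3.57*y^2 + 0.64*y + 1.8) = -9.8175*y^4 - 2.7382*y^3 + 19.2867*y^2 - 0.1576*y - 6.822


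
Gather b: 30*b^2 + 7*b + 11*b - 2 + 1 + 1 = 30*b^2 + 18*b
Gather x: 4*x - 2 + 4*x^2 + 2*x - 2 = 4*x^2 + 6*x - 4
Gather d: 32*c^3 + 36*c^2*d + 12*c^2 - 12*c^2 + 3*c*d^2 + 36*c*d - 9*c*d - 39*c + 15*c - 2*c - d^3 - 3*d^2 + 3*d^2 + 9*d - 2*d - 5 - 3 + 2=32*c^3 + 3*c*d^2 - 26*c - d^3 + d*(36*c^2 + 27*c + 7) - 6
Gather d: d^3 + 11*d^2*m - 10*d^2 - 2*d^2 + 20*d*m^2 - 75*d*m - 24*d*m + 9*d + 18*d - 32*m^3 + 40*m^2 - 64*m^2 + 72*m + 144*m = d^3 + d^2*(11*m - 12) + d*(20*m^2 - 99*m + 27) - 32*m^3 - 24*m^2 + 216*m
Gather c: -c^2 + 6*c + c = -c^2 + 7*c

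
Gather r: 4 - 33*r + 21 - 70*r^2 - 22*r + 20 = -70*r^2 - 55*r + 45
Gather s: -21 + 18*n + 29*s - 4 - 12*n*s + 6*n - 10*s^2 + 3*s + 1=24*n - 10*s^2 + s*(32 - 12*n) - 24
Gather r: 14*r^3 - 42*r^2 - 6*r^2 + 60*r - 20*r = 14*r^3 - 48*r^2 + 40*r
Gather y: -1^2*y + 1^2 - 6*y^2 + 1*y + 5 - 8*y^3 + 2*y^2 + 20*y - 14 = -8*y^3 - 4*y^2 + 20*y - 8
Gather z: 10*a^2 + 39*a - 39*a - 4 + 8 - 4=10*a^2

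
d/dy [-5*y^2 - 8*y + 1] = -10*y - 8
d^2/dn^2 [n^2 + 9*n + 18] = 2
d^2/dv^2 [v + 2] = 0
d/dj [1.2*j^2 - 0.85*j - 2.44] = 2.4*j - 0.85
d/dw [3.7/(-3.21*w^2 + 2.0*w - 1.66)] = (23.754*w - 7.4)/(3.21*w^2 - 2.0*w + 1.66)^2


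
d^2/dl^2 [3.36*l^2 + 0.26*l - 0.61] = 6.72000000000000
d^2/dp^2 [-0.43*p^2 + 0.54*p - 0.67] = -0.860000000000000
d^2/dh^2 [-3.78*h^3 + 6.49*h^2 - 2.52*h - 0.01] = 12.98 - 22.68*h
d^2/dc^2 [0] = 0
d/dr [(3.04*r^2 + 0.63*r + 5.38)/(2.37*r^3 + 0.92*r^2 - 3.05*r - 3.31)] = (-7.2048*r^4 - 2.9862*r^3 - 48.1034*r^2 - 30.024*r + 14.3237)/(5.6169*r^6 + 4.3608*r^5 - 13.6106*r^4 - 21.3014*r^3 + 3.2121*r^2 + 20.191*r + 10.9561)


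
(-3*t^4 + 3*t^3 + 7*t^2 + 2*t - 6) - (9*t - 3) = -3*t^4 + 3*t^3 + 7*t^2 - 7*t - 3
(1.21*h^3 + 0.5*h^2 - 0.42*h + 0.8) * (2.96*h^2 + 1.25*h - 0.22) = 3.5816*h^5 + 2.9925*h^4 - 0.8844*h^3 + 1.733*h^2 + 1.0924*h - 0.176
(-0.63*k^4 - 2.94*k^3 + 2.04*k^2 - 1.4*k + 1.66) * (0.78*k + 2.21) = -0.4914*k^5 - 3.6855*k^4 - 4.9062*k^3 + 3.4164*k^2 - 1.7992*k + 3.6686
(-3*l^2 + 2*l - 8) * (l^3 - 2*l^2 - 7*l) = -3*l^5 + 8*l^4 + 9*l^3 + 2*l^2 + 56*l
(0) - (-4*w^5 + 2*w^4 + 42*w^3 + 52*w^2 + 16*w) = 4*w^5 - 2*w^4 - 42*w^3 - 52*w^2 - 16*w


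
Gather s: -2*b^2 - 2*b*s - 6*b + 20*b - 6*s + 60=-2*b^2 + 14*b + s*(-2*b - 6) + 60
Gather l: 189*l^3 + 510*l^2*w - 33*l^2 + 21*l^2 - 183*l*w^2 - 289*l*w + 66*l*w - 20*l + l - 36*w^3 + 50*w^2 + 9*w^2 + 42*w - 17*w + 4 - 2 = 189*l^3 + l^2*(510*w - 12) + l*(-183*w^2 - 223*w - 19) - 36*w^3 + 59*w^2 + 25*w + 2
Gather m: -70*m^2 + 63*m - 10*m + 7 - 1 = -70*m^2 + 53*m + 6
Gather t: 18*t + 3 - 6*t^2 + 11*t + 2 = -6*t^2 + 29*t + 5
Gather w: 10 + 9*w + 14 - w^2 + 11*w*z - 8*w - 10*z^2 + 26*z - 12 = -w^2 + w*(11*z + 1) - 10*z^2 + 26*z + 12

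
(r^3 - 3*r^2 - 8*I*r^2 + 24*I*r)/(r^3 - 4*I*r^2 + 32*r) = (r - 3)/(r + 4*I)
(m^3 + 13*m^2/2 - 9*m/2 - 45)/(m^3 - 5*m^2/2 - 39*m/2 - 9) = (2*m^2 + 7*m - 30)/(2*m^2 - 11*m - 6)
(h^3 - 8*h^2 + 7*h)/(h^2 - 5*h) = (h^2 - 8*h + 7)/(h - 5)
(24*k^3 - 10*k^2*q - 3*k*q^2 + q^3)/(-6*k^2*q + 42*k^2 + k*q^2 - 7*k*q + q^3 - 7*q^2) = (-4*k + q)/(q - 7)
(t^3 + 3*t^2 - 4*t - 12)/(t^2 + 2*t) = t + 1 - 6/t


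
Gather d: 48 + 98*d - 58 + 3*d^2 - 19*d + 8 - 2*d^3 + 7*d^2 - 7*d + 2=-2*d^3 + 10*d^2 + 72*d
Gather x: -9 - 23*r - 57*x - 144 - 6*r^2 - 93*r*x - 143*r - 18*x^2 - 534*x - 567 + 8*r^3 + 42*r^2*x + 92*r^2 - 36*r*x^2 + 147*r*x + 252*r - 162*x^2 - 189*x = 8*r^3 + 86*r^2 + 86*r + x^2*(-36*r - 180) + x*(42*r^2 + 54*r - 780) - 720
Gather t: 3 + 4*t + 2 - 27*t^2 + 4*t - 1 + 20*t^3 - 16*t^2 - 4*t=20*t^3 - 43*t^2 + 4*t + 4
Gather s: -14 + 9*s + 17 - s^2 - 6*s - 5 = -s^2 + 3*s - 2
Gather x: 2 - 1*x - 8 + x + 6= 0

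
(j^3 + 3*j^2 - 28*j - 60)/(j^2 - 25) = (j^2 + 8*j + 12)/(j + 5)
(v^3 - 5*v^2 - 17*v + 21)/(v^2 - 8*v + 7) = v + 3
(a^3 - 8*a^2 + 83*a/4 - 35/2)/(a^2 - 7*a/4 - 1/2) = (4*a^2 - 24*a + 35)/(4*a + 1)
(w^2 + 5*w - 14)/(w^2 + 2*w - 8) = (w + 7)/(w + 4)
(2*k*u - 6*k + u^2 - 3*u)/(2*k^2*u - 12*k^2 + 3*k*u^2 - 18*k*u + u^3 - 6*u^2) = (u - 3)/(k*u - 6*k + u^2 - 6*u)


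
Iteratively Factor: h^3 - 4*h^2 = (h - 4)*(h^2) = h*(h - 4)*(h)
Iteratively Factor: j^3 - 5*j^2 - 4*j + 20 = (j + 2)*(j^2 - 7*j + 10) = (j - 5)*(j + 2)*(j - 2)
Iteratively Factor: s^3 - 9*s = (s - 3)*(s^2 + 3*s) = (s - 3)*(s + 3)*(s)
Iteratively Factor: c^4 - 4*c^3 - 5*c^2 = (c)*(c^3 - 4*c^2 - 5*c) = c*(c + 1)*(c^2 - 5*c) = c^2*(c + 1)*(c - 5)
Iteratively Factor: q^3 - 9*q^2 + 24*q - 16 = (q - 4)*(q^2 - 5*q + 4) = (q - 4)^2*(q - 1)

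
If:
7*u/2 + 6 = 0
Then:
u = -12/7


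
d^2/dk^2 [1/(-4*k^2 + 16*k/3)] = 3*(3*k*(3*k - 4) - 4*(3*k - 2)^2)/(2*k^3*(3*k - 4)^3)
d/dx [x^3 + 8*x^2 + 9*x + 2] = 3*x^2 + 16*x + 9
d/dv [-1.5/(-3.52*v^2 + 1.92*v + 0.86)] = (2.88 - 10.56*v)/(-3.52*v^2 + 1.92*v + 0.86)^2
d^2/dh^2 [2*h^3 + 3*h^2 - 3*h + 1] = 12*h + 6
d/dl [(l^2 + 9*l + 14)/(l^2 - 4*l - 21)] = (-13*l^2 - 70*l - 133)/(l^4 - 8*l^3 - 26*l^2 + 168*l + 441)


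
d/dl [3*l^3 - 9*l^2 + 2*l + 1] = 9*l^2 - 18*l + 2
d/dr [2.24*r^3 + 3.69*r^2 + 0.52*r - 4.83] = 6.72*r^2 + 7.38*r + 0.52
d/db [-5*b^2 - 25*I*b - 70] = -10*b - 25*I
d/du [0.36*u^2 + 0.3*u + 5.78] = 0.72*u + 0.3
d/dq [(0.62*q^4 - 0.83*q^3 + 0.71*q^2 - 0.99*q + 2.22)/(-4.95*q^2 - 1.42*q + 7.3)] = (-6.138*q^5 + 1.4673*q^4 + 20.4612*q^3 - 24.0857*q^2 + 32.344*q - 4.0746)/(24.5025*q^4 + 14.058*q^3 - 70.2536*q^2 - 20.732*q + 53.29)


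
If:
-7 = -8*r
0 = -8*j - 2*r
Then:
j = -7/32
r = 7/8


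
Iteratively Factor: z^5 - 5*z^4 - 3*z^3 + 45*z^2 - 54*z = (z)*(z^4 - 5*z^3 - 3*z^2 + 45*z - 54) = z*(z - 3)*(z^3 - 2*z^2 - 9*z + 18) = z*(z - 3)*(z + 3)*(z^2 - 5*z + 6) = z*(z - 3)^2*(z + 3)*(z - 2)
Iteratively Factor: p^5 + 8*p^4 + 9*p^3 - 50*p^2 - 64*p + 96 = (p - 2)*(p^4 + 10*p^3 + 29*p^2 + 8*p - 48) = (p - 2)*(p - 1)*(p^3 + 11*p^2 + 40*p + 48) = (p - 2)*(p - 1)*(p + 3)*(p^2 + 8*p + 16) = (p - 2)*(p - 1)*(p + 3)*(p + 4)*(p + 4)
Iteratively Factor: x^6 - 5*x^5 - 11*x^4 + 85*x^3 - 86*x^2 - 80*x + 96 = (x - 3)*(x^5 - 2*x^4 - 17*x^3 + 34*x^2 + 16*x - 32) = (x - 3)*(x - 1)*(x^4 - x^3 - 18*x^2 + 16*x + 32) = (x - 3)*(x - 1)*(x + 1)*(x^3 - 2*x^2 - 16*x + 32) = (x - 3)*(x - 1)*(x + 1)*(x + 4)*(x^2 - 6*x + 8) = (x - 4)*(x - 3)*(x - 1)*(x + 1)*(x + 4)*(x - 2)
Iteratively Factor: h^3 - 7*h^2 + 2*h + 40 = (h + 2)*(h^2 - 9*h + 20) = (h - 4)*(h + 2)*(h - 5)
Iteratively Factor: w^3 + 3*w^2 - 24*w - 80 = (w + 4)*(w^2 - w - 20) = (w + 4)^2*(w - 5)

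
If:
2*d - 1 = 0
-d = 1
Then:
No Solution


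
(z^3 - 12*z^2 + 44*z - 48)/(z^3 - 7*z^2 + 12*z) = (z^2 - 8*z + 12)/(z*(z - 3))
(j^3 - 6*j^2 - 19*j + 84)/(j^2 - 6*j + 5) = (j^3 - 6*j^2 - 19*j + 84)/(j^2 - 6*j + 5)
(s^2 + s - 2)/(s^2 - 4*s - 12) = (s - 1)/(s - 6)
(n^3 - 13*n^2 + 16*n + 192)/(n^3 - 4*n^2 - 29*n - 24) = (n - 8)/(n + 1)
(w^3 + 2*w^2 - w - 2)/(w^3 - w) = (w + 2)/w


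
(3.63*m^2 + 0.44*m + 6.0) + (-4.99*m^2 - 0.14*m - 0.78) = -1.36*m^2 + 0.3*m + 5.22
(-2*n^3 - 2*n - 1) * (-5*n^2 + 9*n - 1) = 10*n^5 - 18*n^4 + 12*n^3 - 13*n^2 - 7*n + 1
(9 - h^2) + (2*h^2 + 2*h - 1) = h^2 + 2*h + 8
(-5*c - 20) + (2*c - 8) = -3*c - 28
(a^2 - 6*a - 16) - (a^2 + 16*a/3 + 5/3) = -34*a/3 - 53/3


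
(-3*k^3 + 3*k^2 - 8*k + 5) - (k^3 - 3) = -4*k^3 + 3*k^2 - 8*k + 8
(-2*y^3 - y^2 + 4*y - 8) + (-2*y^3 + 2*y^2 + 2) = -4*y^3 + y^2 + 4*y - 6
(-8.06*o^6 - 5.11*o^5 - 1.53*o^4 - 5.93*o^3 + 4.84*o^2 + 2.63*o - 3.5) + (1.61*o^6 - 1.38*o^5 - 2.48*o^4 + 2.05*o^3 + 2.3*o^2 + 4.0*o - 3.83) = -6.45*o^6 - 6.49*o^5 - 4.01*o^4 - 3.88*o^3 + 7.14*o^2 + 6.63*o - 7.33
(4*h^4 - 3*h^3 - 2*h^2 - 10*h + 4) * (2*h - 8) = 8*h^5 - 38*h^4 + 20*h^3 - 4*h^2 + 88*h - 32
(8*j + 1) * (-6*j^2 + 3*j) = -48*j^3 + 18*j^2 + 3*j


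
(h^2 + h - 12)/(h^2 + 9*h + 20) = (h - 3)/(h + 5)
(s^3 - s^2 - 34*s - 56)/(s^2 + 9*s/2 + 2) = 2*(s^2 - 5*s - 14)/(2*s + 1)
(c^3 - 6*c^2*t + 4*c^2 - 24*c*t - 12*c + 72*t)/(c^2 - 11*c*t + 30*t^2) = (-c^2 - 4*c + 12)/(-c + 5*t)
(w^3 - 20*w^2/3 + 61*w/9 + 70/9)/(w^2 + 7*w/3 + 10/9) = (3*w^2 - 22*w + 35)/(3*w + 5)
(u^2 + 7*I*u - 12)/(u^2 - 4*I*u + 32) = (u + 3*I)/(u - 8*I)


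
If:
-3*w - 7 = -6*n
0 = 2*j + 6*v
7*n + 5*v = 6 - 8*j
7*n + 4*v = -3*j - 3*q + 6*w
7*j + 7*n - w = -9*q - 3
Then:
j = -205/169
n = 991/507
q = -86/117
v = 205/507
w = 799/507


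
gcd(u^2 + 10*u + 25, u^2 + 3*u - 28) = 1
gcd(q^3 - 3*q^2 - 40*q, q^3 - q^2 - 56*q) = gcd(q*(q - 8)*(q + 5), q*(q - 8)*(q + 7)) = q^2 - 8*q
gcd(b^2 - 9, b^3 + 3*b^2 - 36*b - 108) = b + 3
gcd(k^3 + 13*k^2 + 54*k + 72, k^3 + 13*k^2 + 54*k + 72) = k^3 + 13*k^2 + 54*k + 72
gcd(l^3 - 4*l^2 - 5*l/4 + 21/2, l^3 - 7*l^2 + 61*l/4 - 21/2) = l^2 - 11*l/2 + 7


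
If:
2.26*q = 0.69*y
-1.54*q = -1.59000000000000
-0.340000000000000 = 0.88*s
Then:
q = 1.03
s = -0.39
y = 3.38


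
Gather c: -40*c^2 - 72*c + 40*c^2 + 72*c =0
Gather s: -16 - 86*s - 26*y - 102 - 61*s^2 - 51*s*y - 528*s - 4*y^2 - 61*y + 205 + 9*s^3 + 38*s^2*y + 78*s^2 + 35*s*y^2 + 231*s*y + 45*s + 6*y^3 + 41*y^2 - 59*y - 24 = 9*s^3 + s^2*(38*y + 17) + s*(35*y^2 + 180*y - 569) + 6*y^3 + 37*y^2 - 146*y + 63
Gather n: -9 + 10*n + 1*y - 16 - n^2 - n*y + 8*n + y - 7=-n^2 + n*(18 - y) + 2*y - 32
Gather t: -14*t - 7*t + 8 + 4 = 12 - 21*t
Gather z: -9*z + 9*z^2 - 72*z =9*z^2 - 81*z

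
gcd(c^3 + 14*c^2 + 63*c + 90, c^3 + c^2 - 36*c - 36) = c + 6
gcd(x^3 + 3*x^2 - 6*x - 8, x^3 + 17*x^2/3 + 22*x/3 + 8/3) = x^2 + 5*x + 4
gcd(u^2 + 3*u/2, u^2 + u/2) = u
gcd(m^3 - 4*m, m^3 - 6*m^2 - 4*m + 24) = m^2 - 4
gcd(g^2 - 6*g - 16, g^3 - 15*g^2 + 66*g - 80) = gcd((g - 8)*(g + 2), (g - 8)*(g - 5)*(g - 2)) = g - 8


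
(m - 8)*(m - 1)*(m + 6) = m^3 - 3*m^2 - 46*m + 48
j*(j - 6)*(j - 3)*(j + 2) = j^4 - 7*j^3 + 36*j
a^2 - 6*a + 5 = (a - 5)*(a - 1)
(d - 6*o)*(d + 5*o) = d^2 - d*o - 30*o^2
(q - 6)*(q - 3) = q^2 - 9*q + 18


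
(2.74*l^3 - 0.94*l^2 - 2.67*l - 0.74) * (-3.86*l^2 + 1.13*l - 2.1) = -10.5764*l^5 + 6.7246*l^4 + 3.49*l^3 + 1.8133*l^2 + 4.7708*l + 1.554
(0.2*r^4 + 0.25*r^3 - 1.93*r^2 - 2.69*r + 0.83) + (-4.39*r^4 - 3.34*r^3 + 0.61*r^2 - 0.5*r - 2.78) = -4.19*r^4 - 3.09*r^3 - 1.32*r^2 - 3.19*r - 1.95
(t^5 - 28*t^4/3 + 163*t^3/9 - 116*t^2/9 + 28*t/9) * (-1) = -t^5 + 28*t^4/3 - 163*t^3/9 + 116*t^2/9 - 28*t/9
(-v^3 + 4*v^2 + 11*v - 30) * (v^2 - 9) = -v^5 + 4*v^4 + 20*v^3 - 66*v^2 - 99*v + 270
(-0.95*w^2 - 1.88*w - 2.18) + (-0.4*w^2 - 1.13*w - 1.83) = -1.35*w^2 - 3.01*w - 4.01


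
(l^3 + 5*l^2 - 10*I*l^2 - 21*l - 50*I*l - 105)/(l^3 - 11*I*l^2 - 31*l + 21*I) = (l + 5)/(l - I)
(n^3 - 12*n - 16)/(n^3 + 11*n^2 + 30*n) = (n^3 - 12*n - 16)/(n*(n^2 + 11*n + 30))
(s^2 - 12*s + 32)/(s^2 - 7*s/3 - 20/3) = 3*(s - 8)/(3*s + 5)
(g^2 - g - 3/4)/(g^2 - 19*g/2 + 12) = (g + 1/2)/(g - 8)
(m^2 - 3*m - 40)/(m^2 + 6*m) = (m^2 - 3*m - 40)/(m*(m + 6))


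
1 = 1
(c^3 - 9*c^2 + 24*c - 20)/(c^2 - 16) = (c^3 - 9*c^2 + 24*c - 20)/(c^2 - 16)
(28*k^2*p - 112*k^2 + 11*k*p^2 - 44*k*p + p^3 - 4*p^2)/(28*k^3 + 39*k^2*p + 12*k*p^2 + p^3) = (p - 4)/(k + p)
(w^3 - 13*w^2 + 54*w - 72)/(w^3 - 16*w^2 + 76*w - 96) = (w^2 - 7*w + 12)/(w^2 - 10*w + 16)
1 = 1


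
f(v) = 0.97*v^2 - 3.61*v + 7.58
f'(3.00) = 2.21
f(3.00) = 5.48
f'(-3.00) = -9.43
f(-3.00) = 27.14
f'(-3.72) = -10.83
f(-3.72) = 34.43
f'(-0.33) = -4.25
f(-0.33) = 8.88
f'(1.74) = -0.23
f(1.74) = 4.24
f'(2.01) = 0.29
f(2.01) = 4.24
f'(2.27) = 0.79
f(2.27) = 4.38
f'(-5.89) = -15.04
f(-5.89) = 62.49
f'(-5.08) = -13.47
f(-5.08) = 50.95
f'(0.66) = -2.33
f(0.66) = 5.62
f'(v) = 1.94*v - 3.61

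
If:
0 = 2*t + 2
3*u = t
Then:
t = -1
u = -1/3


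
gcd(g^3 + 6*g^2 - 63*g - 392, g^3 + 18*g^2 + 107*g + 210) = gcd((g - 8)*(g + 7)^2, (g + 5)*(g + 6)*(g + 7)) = g + 7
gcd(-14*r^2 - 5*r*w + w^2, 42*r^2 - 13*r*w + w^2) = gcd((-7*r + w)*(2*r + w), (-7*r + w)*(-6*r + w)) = 7*r - w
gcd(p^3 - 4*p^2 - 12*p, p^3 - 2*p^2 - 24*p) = p^2 - 6*p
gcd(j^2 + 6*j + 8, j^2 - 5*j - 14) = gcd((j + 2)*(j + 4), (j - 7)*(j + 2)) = j + 2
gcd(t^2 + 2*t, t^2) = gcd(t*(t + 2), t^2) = t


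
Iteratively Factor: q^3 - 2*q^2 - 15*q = (q - 5)*(q^2 + 3*q) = q*(q - 5)*(q + 3)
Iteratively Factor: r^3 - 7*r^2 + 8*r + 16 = (r + 1)*(r^2 - 8*r + 16) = (r - 4)*(r + 1)*(r - 4)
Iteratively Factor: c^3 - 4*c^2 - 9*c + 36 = (c + 3)*(c^2 - 7*c + 12) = (c - 4)*(c + 3)*(c - 3)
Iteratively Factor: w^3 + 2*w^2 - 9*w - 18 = (w - 3)*(w^2 + 5*w + 6) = (w - 3)*(w + 2)*(w + 3)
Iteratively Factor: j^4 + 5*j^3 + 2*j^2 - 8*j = (j - 1)*(j^3 + 6*j^2 + 8*j) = j*(j - 1)*(j^2 + 6*j + 8) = j*(j - 1)*(j + 2)*(j + 4)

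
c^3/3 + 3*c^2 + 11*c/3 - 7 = (c/3 + 1)*(c - 1)*(c + 7)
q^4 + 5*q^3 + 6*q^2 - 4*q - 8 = (q - 1)*(q + 2)^3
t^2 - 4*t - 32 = (t - 8)*(t + 4)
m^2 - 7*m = m*(m - 7)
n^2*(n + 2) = n^3 + 2*n^2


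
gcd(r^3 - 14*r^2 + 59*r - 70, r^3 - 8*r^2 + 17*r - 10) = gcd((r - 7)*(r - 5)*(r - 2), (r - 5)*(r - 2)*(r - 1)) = r^2 - 7*r + 10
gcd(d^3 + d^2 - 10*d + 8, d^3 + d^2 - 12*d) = d + 4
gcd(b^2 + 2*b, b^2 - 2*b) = b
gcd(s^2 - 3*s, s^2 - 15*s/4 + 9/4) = s - 3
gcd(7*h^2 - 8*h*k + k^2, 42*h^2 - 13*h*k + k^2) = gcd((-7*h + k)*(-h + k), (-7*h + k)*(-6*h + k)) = 7*h - k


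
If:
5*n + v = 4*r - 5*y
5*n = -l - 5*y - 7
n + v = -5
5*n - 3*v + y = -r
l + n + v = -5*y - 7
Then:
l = 77/9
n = -1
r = -44/9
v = -4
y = -19/9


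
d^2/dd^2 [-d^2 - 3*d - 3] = -2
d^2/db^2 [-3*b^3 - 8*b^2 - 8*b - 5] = -18*b - 16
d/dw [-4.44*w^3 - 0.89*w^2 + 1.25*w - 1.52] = -13.32*w^2 - 1.78*w + 1.25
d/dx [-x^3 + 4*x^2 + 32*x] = -3*x^2 + 8*x + 32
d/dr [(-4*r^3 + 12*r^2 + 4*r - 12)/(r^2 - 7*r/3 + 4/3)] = 12*(-3*r^2 + 8*r - 17)/(9*r^2 - 24*r + 16)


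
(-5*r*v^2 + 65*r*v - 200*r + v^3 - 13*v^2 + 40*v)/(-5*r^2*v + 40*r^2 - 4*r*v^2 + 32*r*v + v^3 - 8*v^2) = (v - 5)/(r + v)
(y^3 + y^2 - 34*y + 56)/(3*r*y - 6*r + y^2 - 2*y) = (y^2 + 3*y - 28)/(3*r + y)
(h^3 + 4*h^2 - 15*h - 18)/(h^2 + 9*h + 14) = (h^3 + 4*h^2 - 15*h - 18)/(h^2 + 9*h + 14)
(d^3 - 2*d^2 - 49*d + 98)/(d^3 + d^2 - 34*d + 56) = (d - 7)/(d - 4)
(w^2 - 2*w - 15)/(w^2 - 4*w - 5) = (w + 3)/(w + 1)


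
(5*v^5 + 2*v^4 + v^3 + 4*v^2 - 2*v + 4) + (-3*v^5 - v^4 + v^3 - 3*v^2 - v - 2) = 2*v^5 + v^4 + 2*v^3 + v^2 - 3*v + 2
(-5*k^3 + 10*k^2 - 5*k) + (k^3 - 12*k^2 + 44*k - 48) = -4*k^3 - 2*k^2 + 39*k - 48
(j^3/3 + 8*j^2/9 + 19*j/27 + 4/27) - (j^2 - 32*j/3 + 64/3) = j^3/3 - j^2/9 + 307*j/27 - 572/27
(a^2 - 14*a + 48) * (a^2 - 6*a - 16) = a^4 - 20*a^3 + 116*a^2 - 64*a - 768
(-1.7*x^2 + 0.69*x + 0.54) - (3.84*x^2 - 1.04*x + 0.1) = -5.54*x^2 + 1.73*x + 0.44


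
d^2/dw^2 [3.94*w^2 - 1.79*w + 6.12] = 7.88000000000000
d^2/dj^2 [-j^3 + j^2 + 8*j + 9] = 2 - 6*j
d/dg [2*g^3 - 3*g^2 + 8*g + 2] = 6*g^2 - 6*g + 8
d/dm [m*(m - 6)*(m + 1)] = 3*m^2 - 10*m - 6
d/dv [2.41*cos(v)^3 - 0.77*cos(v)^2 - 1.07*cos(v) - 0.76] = (-7.23*cos(v)^2 + 1.54*cos(v) + 1.07)*sin(v)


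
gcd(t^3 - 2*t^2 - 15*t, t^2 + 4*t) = t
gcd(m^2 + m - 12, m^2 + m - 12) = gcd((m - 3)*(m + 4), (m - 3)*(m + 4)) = m^2 + m - 12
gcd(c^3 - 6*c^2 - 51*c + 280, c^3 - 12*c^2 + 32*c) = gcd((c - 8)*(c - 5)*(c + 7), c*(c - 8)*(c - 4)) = c - 8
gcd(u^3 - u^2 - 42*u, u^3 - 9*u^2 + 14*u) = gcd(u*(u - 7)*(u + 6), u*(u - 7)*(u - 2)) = u^2 - 7*u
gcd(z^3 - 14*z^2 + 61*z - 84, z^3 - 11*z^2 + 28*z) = z^2 - 11*z + 28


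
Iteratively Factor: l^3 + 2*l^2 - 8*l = (l - 2)*(l^2 + 4*l) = (l - 2)*(l + 4)*(l)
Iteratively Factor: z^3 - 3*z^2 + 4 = (z + 1)*(z^2 - 4*z + 4) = (z - 2)*(z + 1)*(z - 2)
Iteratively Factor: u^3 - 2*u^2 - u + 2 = (u + 1)*(u^2 - 3*u + 2) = (u - 2)*(u + 1)*(u - 1)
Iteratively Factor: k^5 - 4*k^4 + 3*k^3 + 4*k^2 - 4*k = (k)*(k^4 - 4*k^3 + 3*k^2 + 4*k - 4) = k*(k - 2)*(k^3 - 2*k^2 - k + 2) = k*(k - 2)^2*(k^2 - 1) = k*(k - 2)^2*(k + 1)*(k - 1)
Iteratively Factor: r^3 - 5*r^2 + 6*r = (r)*(r^2 - 5*r + 6) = r*(r - 3)*(r - 2)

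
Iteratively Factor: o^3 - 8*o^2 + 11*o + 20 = (o + 1)*(o^2 - 9*o + 20) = (o - 4)*(o + 1)*(o - 5)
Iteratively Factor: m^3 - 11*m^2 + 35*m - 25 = (m - 1)*(m^2 - 10*m + 25) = (m - 5)*(m - 1)*(m - 5)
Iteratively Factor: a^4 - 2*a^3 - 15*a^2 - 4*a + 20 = (a + 2)*(a^3 - 4*a^2 - 7*a + 10) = (a - 1)*(a + 2)*(a^2 - 3*a - 10) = (a - 1)*(a + 2)^2*(a - 5)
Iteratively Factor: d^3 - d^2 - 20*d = (d + 4)*(d^2 - 5*d) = (d - 5)*(d + 4)*(d)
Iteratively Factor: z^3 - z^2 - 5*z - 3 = (z + 1)*(z^2 - 2*z - 3) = (z + 1)^2*(z - 3)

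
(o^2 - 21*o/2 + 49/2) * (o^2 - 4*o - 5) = o^4 - 29*o^3/2 + 123*o^2/2 - 91*o/2 - 245/2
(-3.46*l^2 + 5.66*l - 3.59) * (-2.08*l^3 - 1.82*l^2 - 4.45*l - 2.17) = 7.1968*l^5 - 5.4756*l^4 + 12.563*l^3 - 11.145*l^2 + 3.6933*l + 7.7903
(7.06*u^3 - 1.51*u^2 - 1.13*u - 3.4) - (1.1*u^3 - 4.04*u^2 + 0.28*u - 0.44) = 5.96*u^3 + 2.53*u^2 - 1.41*u - 2.96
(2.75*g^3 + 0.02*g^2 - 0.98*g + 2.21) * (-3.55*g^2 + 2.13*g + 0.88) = -9.7625*g^5 + 5.7865*g^4 + 5.9416*g^3 - 9.9153*g^2 + 3.8449*g + 1.9448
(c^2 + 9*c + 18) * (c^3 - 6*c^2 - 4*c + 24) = c^5 + 3*c^4 - 40*c^3 - 120*c^2 + 144*c + 432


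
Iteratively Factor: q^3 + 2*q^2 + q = (q + 1)*(q^2 + q) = (q + 1)^2*(q)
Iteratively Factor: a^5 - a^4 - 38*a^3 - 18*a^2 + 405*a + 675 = (a + 3)*(a^4 - 4*a^3 - 26*a^2 + 60*a + 225) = (a + 3)^2*(a^3 - 7*a^2 - 5*a + 75) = (a + 3)^3*(a^2 - 10*a + 25) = (a - 5)*(a + 3)^3*(a - 5)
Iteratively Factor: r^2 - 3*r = (r - 3)*(r)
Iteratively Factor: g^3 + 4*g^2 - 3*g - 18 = (g + 3)*(g^2 + g - 6) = (g + 3)^2*(g - 2)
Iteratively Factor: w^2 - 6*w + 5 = (w - 5)*(w - 1)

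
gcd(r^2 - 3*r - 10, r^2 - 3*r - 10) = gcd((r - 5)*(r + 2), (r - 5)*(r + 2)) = r^2 - 3*r - 10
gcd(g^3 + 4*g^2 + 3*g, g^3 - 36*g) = g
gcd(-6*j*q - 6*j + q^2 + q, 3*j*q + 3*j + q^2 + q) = q + 1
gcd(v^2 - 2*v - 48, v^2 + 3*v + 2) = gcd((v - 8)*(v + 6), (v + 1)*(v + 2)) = 1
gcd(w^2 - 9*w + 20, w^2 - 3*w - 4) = w - 4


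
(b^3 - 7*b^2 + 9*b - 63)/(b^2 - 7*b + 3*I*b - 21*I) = b - 3*I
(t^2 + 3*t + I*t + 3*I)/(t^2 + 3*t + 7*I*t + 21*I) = (t + I)/(t + 7*I)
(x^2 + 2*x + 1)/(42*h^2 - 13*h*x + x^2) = (x^2 + 2*x + 1)/(42*h^2 - 13*h*x + x^2)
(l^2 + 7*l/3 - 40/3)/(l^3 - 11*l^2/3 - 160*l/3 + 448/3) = (l + 5)/(l^2 - l - 56)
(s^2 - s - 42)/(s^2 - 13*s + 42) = (s + 6)/(s - 6)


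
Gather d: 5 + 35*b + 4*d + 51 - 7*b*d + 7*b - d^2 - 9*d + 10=42*b - d^2 + d*(-7*b - 5) + 66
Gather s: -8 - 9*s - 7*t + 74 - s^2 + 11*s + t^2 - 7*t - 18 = -s^2 + 2*s + t^2 - 14*t + 48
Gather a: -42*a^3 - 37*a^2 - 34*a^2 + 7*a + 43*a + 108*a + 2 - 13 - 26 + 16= -42*a^3 - 71*a^2 + 158*a - 21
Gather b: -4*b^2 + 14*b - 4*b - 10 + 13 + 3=-4*b^2 + 10*b + 6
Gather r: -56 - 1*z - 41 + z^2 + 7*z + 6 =z^2 + 6*z - 91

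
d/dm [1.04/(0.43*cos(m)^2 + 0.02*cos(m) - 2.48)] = (0.8944*cos(m) + 0.0208)*sin(m)/(0.43*cos(m)^2 + 0.02*cos(m) - 2.48)^2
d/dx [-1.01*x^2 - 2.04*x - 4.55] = -2.02*x - 2.04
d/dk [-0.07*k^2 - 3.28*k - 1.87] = -0.14*k - 3.28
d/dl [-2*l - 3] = -2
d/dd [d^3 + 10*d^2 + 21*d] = 3*d^2 + 20*d + 21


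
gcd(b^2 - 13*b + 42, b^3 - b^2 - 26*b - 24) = b - 6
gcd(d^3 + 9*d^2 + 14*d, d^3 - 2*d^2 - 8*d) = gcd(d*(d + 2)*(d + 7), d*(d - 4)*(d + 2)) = d^2 + 2*d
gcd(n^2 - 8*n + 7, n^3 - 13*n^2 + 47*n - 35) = n^2 - 8*n + 7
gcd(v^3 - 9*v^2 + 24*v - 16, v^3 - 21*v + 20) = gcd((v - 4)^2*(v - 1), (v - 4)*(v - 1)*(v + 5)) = v^2 - 5*v + 4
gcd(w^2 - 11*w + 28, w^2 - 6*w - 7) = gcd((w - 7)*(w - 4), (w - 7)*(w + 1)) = w - 7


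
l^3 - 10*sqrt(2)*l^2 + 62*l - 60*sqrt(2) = (l - 5*sqrt(2))*(l - 3*sqrt(2))*(l - 2*sqrt(2))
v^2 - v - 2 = (v - 2)*(v + 1)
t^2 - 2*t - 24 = (t - 6)*(t + 4)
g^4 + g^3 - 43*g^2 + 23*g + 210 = (g - 5)*(g - 3)*(g + 2)*(g + 7)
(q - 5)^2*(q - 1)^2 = q^4 - 12*q^3 + 46*q^2 - 60*q + 25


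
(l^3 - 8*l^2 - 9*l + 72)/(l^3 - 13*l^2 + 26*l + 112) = (l^2 - 9)/(l^2 - 5*l - 14)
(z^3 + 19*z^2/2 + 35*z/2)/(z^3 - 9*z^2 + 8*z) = (2*z^2 + 19*z + 35)/(2*(z^2 - 9*z + 8))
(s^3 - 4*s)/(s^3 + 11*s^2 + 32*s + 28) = s*(s - 2)/(s^2 + 9*s + 14)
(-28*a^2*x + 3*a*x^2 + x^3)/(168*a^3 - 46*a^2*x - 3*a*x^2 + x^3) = x/(-6*a + x)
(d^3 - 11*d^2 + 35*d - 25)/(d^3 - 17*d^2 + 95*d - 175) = (d - 1)/(d - 7)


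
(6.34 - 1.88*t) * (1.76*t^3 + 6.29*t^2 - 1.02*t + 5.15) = -3.3088*t^4 - 0.666799999999999*t^3 + 41.7962*t^2 - 16.1488*t + 32.651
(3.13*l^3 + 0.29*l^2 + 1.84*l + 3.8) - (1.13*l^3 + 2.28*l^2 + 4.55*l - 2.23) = 2.0*l^3 - 1.99*l^2 - 2.71*l + 6.03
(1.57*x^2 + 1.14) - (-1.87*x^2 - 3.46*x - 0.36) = 3.44*x^2 + 3.46*x + 1.5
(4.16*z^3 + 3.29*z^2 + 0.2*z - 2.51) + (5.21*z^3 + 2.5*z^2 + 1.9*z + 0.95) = 9.37*z^3 + 5.79*z^2 + 2.1*z - 1.56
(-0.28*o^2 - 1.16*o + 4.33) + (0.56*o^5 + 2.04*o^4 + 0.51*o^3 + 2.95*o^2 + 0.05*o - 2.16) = 0.56*o^5 + 2.04*o^4 + 0.51*o^3 + 2.67*o^2 - 1.11*o + 2.17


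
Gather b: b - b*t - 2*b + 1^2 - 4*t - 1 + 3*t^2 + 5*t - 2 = b*(-t - 1) + 3*t^2 + t - 2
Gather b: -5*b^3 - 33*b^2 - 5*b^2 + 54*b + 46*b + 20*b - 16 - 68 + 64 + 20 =-5*b^3 - 38*b^2 + 120*b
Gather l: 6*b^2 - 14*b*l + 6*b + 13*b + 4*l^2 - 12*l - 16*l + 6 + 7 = 6*b^2 + 19*b + 4*l^2 + l*(-14*b - 28) + 13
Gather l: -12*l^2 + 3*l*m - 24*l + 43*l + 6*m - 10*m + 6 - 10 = -12*l^2 + l*(3*m + 19) - 4*m - 4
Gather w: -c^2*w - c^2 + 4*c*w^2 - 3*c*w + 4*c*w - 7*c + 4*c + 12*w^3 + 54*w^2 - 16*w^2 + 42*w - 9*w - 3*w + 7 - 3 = -c^2 - 3*c + 12*w^3 + w^2*(4*c + 38) + w*(-c^2 + c + 30) + 4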